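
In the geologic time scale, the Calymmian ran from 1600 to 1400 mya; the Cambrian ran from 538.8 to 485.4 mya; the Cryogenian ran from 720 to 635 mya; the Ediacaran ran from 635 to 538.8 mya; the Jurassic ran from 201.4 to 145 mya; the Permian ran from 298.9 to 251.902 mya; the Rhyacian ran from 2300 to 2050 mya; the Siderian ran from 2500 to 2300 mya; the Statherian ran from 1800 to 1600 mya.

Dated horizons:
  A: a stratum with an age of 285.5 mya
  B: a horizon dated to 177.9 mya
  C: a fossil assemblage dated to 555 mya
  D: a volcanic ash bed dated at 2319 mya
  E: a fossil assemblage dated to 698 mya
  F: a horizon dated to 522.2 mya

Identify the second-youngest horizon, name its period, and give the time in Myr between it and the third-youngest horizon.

Smaller Ma means younger, so youngest first: B 177.9 < A 285.5 < F 522.2 < C 555 < E 698 < D 2319.
Counting 2 along gives A (285.5 Ma); the excerpt puts that inside the Permian, 298.9–251.902 Ma.
Next in line is F (522.2 Ma), and 522.2 − 285.5 = 236.7 Myr.

A, in the Permian; 236.7 million years to F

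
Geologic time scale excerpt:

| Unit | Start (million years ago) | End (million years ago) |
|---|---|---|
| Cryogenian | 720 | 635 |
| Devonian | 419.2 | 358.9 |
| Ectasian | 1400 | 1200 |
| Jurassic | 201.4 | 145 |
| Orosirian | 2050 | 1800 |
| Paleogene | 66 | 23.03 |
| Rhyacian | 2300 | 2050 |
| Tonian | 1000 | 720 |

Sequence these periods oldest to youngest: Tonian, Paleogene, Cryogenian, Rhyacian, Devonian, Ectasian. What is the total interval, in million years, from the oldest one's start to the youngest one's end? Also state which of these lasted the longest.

Rhyacian, Ectasian, Tonian, Cryogenian, Devonian, Paleogene; total span 2276.97 Myr; longest is Tonian

From the excerpt: Tonian 1000–720; Paleogene 66–23.03; Cryogenian 720–635; Rhyacian 2300–2050; Devonian 419.2–358.9; Ectasian 1400–1200 (Ma).
Larger Ma is earlier, so the oldest is Rhyacian and the youngest is Paleogene; oldest to youngest: Rhyacian, Ectasian, Tonian, Cryogenian, Devonian, Paleogene.
Oldest start 2300 minus youngest end 23.03 gives 2276.97 Myr overall.
Individual lengths (start − end): Rhyacian 250; Tonian 280; Paleogene 42.97; Devonian 60.3; Cryogenian 85; Ectasian 200. The largest is Tonian at 280 Myr.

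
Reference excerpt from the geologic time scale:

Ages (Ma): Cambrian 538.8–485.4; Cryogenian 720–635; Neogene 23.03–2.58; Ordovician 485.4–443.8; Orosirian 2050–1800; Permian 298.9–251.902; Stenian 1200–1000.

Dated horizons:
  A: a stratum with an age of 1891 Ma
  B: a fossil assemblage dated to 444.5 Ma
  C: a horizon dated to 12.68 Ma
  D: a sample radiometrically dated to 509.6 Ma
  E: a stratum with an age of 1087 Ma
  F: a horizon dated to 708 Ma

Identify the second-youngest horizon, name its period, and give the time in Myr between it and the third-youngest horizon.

Sorted youngest-first by Ma: C (12.68), B (444.5), D (509.6), F (708), E (1087), A (1891).
The second youngest is B at 444.5 Ma, which lies in 485.4–443.8 Ma: the Ordovician.
The third youngest is D at 509.6 Ma; separation = |444.5 − 509.6| = 65.1 Myr.

B, in the Ordovician; 65.1 million years to D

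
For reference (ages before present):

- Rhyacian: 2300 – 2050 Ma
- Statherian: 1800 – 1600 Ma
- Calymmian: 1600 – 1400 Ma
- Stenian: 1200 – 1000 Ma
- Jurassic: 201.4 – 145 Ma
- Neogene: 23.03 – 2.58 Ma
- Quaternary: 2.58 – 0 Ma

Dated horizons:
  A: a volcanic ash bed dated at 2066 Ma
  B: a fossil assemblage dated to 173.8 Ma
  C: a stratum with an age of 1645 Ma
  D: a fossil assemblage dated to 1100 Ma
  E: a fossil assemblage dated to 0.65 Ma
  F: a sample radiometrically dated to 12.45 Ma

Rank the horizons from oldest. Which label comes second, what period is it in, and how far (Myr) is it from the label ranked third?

C, in the Statherian; 545 million years to D

Sorted oldest-first by Ma: A (2066), C (1645), D (1100), B (173.8), F (12.45), E (0.65).
The second oldest is C at 1645 Ma, which lies in 1800–1600 Ma: the Statherian.
The third oldest is D at 1100 Ma; separation = |1645 − 1100| = 545 Myr.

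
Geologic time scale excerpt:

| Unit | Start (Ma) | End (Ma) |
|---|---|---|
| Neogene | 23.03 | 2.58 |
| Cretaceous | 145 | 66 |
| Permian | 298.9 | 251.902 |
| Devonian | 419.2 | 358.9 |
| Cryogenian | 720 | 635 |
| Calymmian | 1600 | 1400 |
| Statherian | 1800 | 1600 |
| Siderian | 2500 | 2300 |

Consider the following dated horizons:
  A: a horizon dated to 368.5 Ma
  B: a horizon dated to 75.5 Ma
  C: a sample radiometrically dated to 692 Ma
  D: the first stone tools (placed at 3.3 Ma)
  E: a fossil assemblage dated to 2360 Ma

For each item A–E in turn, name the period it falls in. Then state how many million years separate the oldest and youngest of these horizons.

A — Devonian; B — Cretaceous; C — Cryogenian; D — Neogene; E — Siderian; span 2356.7 million years

Match each age against the start–end ranges in the excerpt: A = 368.5 Ma → Devonian (419.2–358.9); B = 75.5 Ma → Cretaceous (145–66); C = 692 Ma → Cryogenian (720–635); D = 3.3 Ma → Neogene (23.03–2.58); E = 2360 Ma → Siderian (2500–2300).
The largest age is 2360 Ma and the smallest is 3.3 Ma; their difference is 2356.7 Myr.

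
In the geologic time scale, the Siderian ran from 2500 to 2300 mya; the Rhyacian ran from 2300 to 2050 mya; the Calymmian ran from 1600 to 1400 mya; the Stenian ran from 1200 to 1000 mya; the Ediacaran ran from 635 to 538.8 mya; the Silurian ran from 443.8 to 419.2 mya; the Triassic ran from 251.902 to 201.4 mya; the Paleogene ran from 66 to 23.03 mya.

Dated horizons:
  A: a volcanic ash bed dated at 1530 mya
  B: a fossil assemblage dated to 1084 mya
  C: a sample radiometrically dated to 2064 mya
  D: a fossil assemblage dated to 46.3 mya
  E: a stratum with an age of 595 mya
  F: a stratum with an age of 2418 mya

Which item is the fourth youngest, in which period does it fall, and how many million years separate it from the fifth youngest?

A, in the Calymmian; 534 million years to C

Sorted youngest-first by Ma: D (46.3), E (595), B (1084), A (1530), C (2064), F (2418).
The fourth youngest is A at 1530 Ma, which lies in 1600–1400 Ma: the Calymmian.
The fifth youngest is C at 2064 Ma; separation = |1530 − 2064| = 534 Myr.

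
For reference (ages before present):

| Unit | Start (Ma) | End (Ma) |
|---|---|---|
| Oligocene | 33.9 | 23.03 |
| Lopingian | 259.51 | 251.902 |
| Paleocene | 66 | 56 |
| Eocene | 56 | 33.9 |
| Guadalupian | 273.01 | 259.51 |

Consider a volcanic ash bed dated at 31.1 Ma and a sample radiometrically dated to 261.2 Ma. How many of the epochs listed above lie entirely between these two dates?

3

The older date is 261.2 Ma and the younger is 31.1 Ma.
Epochs with start < 261.2 and end > 31.1 Ma: Lopingian (259.51–251.902), Paleocene (66–56), Eocene (56–33.9).
That is 3 complete epochs.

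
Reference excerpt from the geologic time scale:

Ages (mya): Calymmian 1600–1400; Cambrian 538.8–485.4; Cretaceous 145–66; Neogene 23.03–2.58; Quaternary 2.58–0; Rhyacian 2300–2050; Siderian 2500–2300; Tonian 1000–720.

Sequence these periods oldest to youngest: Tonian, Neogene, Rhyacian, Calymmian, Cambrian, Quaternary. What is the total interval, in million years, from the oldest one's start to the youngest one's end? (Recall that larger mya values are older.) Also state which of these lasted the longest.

From the excerpt: Tonian 1000–720; Neogene 23.03–2.58; Rhyacian 2300–2050; Calymmian 1600–1400; Cambrian 538.8–485.4; Quaternary 2.58–0 (Ma).
Larger Ma is earlier, so the oldest is Rhyacian and the youngest is Quaternary; oldest to youngest: Rhyacian, Calymmian, Tonian, Cambrian, Neogene, Quaternary.
Oldest start 2300 minus youngest end 0 gives 2300 Myr overall.
Individual lengths (start − end): Quaternary 2.58; Tonian 280; Calymmian 200; Rhyacian 250; Neogene 20.45; Cambrian 53.4. The largest is Tonian at 280 Myr.

Rhyacian → Calymmian → Tonian → Cambrian → Neogene → Quaternary; total span 2300 Myr; longest is Tonian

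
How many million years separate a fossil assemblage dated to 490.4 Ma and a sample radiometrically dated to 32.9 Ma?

490.4 − 32.9 = 457.5 million years.

457.5 million years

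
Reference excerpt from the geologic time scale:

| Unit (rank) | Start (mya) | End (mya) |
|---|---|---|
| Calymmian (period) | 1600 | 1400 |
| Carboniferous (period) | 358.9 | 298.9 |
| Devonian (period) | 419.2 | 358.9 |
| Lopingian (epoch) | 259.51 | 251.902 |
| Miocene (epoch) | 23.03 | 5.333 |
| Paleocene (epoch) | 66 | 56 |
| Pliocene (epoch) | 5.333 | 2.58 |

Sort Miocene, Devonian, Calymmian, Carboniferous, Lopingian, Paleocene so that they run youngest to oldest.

Miocene, Paleocene, Lopingian, Carboniferous, Devonian, Calymmian

Sorting by start age (ascending Ma, since larger Ma = older): Miocene began 23.03, Paleocene began 66, Lopingian began 259.51, Carboniferous began 358.9, Devonian began 419.2, Calymmian began 1600.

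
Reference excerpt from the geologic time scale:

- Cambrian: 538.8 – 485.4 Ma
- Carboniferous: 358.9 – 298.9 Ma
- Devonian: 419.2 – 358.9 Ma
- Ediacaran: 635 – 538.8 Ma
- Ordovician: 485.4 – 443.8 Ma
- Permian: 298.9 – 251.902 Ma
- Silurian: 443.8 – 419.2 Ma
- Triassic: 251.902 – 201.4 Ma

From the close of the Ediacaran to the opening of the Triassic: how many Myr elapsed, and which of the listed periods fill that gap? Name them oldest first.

286.898 million years; Cambrian, Ordovician, Silurian, Devonian, Carboniferous, Permian

End of Ediacaran = 538.8 Ma; start of Triassic = 251.902 Ma.
Gap = 538.8 − 251.902 = 286.898 Myr.
Periods wholly inside 538.8–251.902 Ma: Cambrian (538.8–485.4), Ordovician (485.4–443.8), Silurian (443.8–419.2), Devonian (419.2–358.9), Carboniferous (358.9–298.9), Permian (298.9–251.902).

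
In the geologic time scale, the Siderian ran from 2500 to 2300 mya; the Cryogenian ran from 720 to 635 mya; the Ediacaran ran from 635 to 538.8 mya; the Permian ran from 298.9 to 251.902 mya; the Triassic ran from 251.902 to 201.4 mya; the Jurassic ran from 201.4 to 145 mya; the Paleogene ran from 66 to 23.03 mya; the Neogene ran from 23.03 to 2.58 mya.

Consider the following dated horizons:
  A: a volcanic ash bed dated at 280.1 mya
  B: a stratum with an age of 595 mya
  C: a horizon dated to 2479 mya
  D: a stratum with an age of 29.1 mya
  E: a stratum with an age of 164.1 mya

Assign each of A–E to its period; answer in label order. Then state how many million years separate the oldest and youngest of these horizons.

A — Permian; B — Ediacaran; C — Siderian; D — Paleogene; E — Jurassic; span 2449.9 million years

A: 280.1 Ma lies in 298.9–251.902 Ma, so Permian.
B: 595 Ma lies in 635–538.8 Ma, so Ediacaran.
C: 2479 Ma lies in 2500–2300 Ma, so Siderian.
D: 29.1 Ma lies in 66–23.03 Ma, so Paleogene.
E: 164.1 Ma lies in 201.4–145 Ma, so Jurassic.
Oldest = 2479 Ma, youngest = 29.1 Ma → span 2449.9 Myr.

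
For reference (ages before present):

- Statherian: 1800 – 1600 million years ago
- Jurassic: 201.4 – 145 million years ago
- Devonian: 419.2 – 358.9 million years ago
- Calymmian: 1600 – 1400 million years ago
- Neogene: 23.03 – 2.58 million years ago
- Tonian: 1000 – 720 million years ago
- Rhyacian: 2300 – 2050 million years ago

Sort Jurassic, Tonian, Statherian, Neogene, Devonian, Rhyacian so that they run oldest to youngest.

Rhyacian, Statherian, Tonian, Devonian, Jurassic, Neogene

Read off each span (Ma): Jurassic 201.4–145; Tonian 1000–720; Statherian 1800–1600; Neogene 23.03–2.58; Devonian 419.2–358.9; Rhyacian 2300–2050.
Larger Ma is older, so oldest→youngest is Rhyacian, Statherian, Tonian, Devonian, Jurassic, Neogene.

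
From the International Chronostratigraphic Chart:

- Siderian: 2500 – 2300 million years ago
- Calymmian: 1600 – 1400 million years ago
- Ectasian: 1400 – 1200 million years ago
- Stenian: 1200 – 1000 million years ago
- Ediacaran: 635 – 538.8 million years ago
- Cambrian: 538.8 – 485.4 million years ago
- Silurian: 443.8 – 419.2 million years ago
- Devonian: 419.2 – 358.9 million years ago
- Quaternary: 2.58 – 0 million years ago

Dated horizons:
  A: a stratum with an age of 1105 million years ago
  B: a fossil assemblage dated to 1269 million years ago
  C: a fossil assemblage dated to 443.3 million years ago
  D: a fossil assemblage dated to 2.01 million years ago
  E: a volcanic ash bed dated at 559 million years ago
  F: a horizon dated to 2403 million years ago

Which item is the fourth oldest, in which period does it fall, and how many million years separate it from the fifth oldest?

E, in the Ediacaran; 115.7 million years to C

Sorted oldest-first by Ma: F (2403), B (1269), A (1105), E (559), C (443.3), D (2.01).
The fourth oldest is E at 559 Ma, which lies in 635–538.8 Ma: the Ediacaran.
The fifth oldest is C at 443.3 Ma; separation = |559 − 443.3| = 115.7 Myr.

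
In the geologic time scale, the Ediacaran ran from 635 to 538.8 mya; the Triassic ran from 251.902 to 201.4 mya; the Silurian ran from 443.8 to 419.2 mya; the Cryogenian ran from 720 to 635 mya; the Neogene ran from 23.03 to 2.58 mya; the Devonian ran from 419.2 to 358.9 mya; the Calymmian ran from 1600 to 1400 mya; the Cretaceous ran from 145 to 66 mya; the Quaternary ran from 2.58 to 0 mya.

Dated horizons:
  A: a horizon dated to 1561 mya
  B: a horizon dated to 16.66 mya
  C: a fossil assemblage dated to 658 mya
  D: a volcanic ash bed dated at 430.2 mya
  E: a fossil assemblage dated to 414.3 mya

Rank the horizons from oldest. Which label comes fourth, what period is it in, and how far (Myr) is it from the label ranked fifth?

E, in the Devonian; 397.64 million years to B

Sorted oldest-first by Ma: A (1561), C (658), D (430.2), E (414.3), B (16.66).
The fourth oldest is E at 414.3 Ma, which lies in 419.2–358.9 Ma: the Devonian.
The fifth oldest is B at 16.66 Ma; separation = |414.3 − 16.66| = 397.64 Myr.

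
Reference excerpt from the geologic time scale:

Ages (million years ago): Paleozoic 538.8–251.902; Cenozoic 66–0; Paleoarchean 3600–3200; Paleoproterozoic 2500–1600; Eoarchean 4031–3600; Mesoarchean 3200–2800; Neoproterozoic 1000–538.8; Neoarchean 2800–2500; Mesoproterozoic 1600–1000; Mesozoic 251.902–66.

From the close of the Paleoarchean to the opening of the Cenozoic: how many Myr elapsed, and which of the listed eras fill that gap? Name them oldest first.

The Paleoarchean closes at 3200 Ma and the Cenozoic opens at 66 Ma, so the interval is 3200 − 66 = 3134 Myr.
An era fits inside if it starts at or after 3200 Ma and ends at or before 66 Ma; oldest first that gives Mesoarchean, Neoarchean, Paleoproterozoic, Mesoproterozoic, Neoproterozoic, Paleozoic, Mesozoic.

3134 million years; Mesoarchean, Neoarchean, Paleoproterozoic, Mesoproterozoic, Neoproterozoic, Paleozoic, Mesozoic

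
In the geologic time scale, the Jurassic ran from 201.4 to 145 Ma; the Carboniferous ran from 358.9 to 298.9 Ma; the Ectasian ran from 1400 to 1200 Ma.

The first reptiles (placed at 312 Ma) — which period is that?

Carboniferous

312 Ma lies between 358.9 and 298.9 Ma, so it falls in the Carboniferous.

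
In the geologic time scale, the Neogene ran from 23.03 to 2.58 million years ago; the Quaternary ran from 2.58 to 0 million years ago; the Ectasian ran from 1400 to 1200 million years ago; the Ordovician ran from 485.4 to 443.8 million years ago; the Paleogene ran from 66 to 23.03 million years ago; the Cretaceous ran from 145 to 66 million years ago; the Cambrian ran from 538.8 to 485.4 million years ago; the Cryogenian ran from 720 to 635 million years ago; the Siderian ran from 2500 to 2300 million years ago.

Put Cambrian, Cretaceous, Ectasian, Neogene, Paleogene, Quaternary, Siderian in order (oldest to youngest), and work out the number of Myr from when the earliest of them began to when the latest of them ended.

Start ages (Ma): Siderian 2500, Ectasian 1400, Cambrian 538.8, Cretaceous 145, Paleogene 66, Neogene 23.03, Quaternary 2.58.
Ordered oldest to youngest: Siderian, Ectasian, Cambrian, Cretaceous, Paleogene, Neogene, Quaternary.
Span = 2500 − 0 = 2500 Myr.

Siderian, Ectasian, Cambrian, Cretaceous, Paleogene, Neogene, Quaternary; total span 2500 Myr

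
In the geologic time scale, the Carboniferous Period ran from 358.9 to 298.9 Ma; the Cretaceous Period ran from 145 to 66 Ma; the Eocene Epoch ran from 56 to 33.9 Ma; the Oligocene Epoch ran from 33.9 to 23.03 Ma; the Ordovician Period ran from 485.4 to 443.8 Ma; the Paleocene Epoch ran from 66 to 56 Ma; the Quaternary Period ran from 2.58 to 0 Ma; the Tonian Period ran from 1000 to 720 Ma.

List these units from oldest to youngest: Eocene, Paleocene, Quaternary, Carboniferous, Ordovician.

Ordovician → Carboniferous → Paleocene → Eocene → Quaternary

The oldest of these is Ordovician (starts 485.4 Ma) and the youngest is Quaternary (ends 0 Ma).
In between, by decreasing start age: Carboniferous (358.9), Paleocene (66), Eocene (56).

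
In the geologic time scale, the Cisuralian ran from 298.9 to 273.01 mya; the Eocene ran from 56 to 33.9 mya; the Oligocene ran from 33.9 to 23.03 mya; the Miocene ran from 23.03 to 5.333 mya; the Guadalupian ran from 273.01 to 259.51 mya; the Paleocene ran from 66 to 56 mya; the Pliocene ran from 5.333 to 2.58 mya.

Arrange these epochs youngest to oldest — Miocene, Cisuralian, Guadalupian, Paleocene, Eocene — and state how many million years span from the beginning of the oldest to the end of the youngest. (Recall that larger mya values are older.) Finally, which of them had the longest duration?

From the excerpt: Miocene 23.03–5.333; Cisuralian 298.9–273.01; Guadalupian 273.01–259.51; Paleocene 66–56; Eocene 56–33.9 (Ma).
Larger Ma is earlier, so the oldest is Cisuralian and the youngest is Miocene; youngest to oldest: Miocene, Eocene, Paleocene, Guadalupian, Cisuralian.
Oldest start 298.9 minus youngest end 5.333 gives 293.567 Myr overall.
Individual lengths (start − end): Cisuralian 25.89; Guadalupian 13.5; Eocene 22.1; Miocene 17.697; Paleocene 10. The largest is Cisuralian at 25.89 Myr.

Miocene, Eocene, Paleocene, Guadalupian, Cisuralian; total span 293.567 Myr; longest is Cisuralian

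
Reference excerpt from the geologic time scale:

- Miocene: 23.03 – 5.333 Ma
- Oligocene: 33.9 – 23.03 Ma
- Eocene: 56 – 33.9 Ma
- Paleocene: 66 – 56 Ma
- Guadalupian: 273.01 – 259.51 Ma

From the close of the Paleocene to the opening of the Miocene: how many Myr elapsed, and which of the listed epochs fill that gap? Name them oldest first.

32.97 million years; Eocene, Oligocene

The Paleocene closes at 56 Ma and the Miocene opens at 23.03 Ma, so the interval is 56 − 23.03 = 32.97 Myr.
An epoch fits inside if it starts at or after 56 Ma and ends at or before 23.03 Ma; oldest first that gives Eocene, Oligocene.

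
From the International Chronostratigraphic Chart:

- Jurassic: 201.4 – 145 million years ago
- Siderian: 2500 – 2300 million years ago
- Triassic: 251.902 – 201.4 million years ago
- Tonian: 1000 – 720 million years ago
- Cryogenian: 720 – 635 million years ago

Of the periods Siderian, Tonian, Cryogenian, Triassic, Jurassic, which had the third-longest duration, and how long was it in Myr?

Durations: Siderian 200; Tonian 280; Cryogenian 85; Triassic 50.502; Jurassic 56.4 Myr.
Sorted longest-first: Tonian (280), Siderian (200), Cryogenian (85), Jurassic (56.4), Triassic (50.502).
The third longest is Cryogenian at 85 Myr.

Cryogenian, 85 million years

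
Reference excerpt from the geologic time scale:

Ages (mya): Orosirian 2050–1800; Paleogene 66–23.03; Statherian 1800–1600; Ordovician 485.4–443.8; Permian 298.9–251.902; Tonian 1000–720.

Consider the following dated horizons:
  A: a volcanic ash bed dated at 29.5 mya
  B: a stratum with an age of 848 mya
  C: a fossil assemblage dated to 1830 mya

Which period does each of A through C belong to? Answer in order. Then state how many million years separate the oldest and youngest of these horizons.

A: 29.5 Ma lies in 66–23.03 Ma, so Paleogene.
B: 848 Ma lies in 1000–720 Ma, so Tonian.
C: 1830 Ma lies in 2050–1800 Ma, so Orosirian.
Oldest = 1830 Ma, youngest = 29.5 Ma → span 1800.5 Myr.

A — Paleogene; B — Tonian; C — Orosirian; span 1800.5 million years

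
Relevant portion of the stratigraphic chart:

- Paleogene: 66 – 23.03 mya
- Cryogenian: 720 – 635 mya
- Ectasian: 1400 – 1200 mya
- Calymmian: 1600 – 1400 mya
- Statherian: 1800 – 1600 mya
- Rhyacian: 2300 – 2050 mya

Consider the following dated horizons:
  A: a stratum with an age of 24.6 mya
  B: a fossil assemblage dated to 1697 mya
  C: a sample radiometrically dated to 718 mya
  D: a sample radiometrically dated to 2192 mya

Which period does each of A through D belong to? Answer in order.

Match each age against the start–end ranges in the excerpt: A = 24.6 Ma → Paleogene (66–23.03); B = 1697 Ma → Statherian (1800–1600); C = 718 Ma → Cryogenian (720–635); D = 2192 Ma → Rhyacian (2300–2050).

A — Paleogene; B — Statherian; C — Cryogenian; D — Rhyacian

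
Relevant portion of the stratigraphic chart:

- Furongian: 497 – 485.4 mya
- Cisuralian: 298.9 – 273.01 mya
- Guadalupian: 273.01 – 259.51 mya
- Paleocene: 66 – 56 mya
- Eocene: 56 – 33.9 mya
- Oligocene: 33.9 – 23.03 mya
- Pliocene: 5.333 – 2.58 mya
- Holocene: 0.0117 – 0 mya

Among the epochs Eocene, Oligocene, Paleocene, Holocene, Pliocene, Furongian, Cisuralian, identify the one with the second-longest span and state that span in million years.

Eocene, 22.1 million years

Durations: Eocene 22.1; Oligocene 10.87; Paleocene 10; Holocene 0.0117; Pliocene 2.753; Furongian 11.6; Cisuralian 25.89 Myr.
Sorted longest-first: Cisuralian (25.89), Eocene (22.1), Furongian (11.6), Oligocene (10.87), Paleocene (10), Pliocene (2.753), Holocene (0.0117).
The second longest is Eocene at 22.1 Myr.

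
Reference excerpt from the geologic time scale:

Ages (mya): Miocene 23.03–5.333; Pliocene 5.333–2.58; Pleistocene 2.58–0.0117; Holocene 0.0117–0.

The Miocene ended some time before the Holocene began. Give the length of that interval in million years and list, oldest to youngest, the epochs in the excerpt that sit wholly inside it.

5.3213 million years; Pliocene, Pleistocene

End of Miocene = 5.333 Ma; start of Holocene = 0.0117 Ma.
Gap = 5.333 − 0.0117 = 5.3213 Myr.
Epochs wholly inside 5.333–0.0117 Ma: Pliocene (5.333–2.58), Pleistocene (2.58–0.0117).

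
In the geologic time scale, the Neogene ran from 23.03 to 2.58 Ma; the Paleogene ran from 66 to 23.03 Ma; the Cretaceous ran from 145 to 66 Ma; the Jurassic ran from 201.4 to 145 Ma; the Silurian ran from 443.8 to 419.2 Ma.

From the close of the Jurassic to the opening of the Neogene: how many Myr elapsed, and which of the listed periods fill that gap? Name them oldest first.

The Jurassic closes at 145 Ma and the Neogene opens at 23.03 Ma, so the interval is 145 − 23.03 = 121.97 Myr.
A period fits inside if it starts at or after 145 Ma and ends at or before 23.03 Ma; oldest first that gives Cretaceous, Paleogene.

121.97 million years; Cretaceous, Paleogene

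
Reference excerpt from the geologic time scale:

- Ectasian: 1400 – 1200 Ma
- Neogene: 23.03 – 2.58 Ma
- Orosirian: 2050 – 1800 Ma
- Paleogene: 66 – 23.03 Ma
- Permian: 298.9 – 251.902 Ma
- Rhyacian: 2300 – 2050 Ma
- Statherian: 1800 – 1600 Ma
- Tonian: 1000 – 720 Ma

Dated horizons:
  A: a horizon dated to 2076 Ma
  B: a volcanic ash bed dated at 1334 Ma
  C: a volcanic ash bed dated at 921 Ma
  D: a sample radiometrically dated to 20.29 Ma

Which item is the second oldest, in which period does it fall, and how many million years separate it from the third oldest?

B, in the Ectasian; 413 million years to C

Larger Ma means older, so oldest first: A 2076 > B 1334 > C 921 > D 20.29.
Counting 2 along gives B (1334 Ma); the excerpt puts that inside the Ectasian, 1400–1200 Ma.
Next in line is C (921 Ma), and 1334 − 921 = 413 Myr.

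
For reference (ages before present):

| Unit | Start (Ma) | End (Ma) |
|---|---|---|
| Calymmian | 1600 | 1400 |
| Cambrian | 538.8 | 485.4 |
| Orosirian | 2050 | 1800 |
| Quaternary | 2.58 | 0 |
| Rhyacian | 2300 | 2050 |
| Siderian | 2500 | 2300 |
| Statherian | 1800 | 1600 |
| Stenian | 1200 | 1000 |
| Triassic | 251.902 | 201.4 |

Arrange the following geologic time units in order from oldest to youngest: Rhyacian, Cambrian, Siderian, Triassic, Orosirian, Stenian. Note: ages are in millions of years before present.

Siderian → Rhyacian → Orosirian → Stenian → Cambrian → Triassic

The oldest of these is Siderian (starts 2500 Ma) and the youngest is Triassic (ends 201.4 Ma).
In between, by decreasing start age: Rhyacian (2300), Orosirian (2050), Stenian (1200), Cambrian (538.8).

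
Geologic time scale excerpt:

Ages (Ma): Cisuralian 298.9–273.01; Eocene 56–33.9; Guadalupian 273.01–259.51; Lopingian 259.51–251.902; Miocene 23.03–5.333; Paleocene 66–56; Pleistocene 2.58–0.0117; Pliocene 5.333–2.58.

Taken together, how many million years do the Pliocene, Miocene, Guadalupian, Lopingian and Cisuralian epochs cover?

67.448 million years

Each duration: Pliocene = 2.753; Miocene = 17.697; Guadalupian = 13.5; Lopingian = 7.608; Cisuralian = 25.89.
Sum: 2.753 + 17.697 + 13.5 + 7.608 + 25.89 = 67.448 Myr.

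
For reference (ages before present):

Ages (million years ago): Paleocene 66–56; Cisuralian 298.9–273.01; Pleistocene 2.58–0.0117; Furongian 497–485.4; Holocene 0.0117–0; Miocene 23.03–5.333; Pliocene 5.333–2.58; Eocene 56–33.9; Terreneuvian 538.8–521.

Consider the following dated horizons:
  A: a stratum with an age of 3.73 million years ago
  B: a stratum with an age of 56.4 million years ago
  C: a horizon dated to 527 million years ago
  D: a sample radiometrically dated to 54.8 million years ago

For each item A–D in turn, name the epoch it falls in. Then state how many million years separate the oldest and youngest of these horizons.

Match each age against the start–end ranges in the excerpt: A = 3.73 Ma → Pliocene (5.333–2.58); B = 56.4 Ma → Paleocene (66–56); C = 527 Ma → Terreneuvian (538.8–521); D = 54.8 Ma → Eocene (56–33.9).
The largest age is 527 Ma and the smallest is 3.73 Ma; their difference is 523.27 Myr.

A — Pliocene; B — Paleocene; C — Terreneuvian; D — Eocene; span 523.27 million years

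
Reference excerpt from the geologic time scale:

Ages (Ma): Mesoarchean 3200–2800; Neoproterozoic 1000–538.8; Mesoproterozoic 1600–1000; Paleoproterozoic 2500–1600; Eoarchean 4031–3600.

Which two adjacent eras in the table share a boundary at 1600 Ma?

Paleoproterozoic and Mesoproterozoic

The Paleoproterozoic ends at 1600 Ma and the Mesoproterozoic begins at 1600 Ma, so they share that boundary.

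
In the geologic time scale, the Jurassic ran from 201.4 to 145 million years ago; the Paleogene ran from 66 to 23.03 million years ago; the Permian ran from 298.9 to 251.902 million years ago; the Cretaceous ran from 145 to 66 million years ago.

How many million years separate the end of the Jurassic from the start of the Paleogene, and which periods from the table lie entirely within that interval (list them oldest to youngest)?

End of Jurassic = 145 Ma; start of Paleogene = 66 Ma.
Gap = 145 − 66 = 79 Myr.
Periods wholly inside 145–66 Ma: Cretaceous (145–66).

79 million years; Cretaceous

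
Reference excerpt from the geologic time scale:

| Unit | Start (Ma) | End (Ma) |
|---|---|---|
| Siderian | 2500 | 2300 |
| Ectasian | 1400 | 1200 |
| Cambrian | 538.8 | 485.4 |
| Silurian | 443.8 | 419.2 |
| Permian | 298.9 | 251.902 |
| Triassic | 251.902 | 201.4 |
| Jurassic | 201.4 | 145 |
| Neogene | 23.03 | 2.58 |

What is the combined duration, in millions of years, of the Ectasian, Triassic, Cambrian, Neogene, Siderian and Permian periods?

571.35 million years

Duration is start − end for each: (1400 − 1200) + (251.902 − 201.4) + (538.8 − 485.4) + (23.03 − 2.58) + (2500 − 2300) + (298.9 − 251.902).
That is 200 + 50.502 + 53.4 + 20.45 + 200 + 46.998, which totals 571.35 million years.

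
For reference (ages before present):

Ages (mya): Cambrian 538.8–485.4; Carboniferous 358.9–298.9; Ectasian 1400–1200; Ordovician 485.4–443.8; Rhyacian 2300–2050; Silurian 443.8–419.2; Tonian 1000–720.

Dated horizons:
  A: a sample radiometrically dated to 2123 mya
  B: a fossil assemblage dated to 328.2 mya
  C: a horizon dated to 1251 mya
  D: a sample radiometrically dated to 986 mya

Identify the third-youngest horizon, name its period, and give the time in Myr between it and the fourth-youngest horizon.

Smaller Ma means younger, so youngest first: B 328.2 < D 986 < C 1251 < A 2123.
Counting 3 along gives C (1251 Ma); the excerpt puts that inside the Ectasian, 1400–1200 Ma.
Next in line is A (2123 Ma), and 2123 − 1251 = 872 Myr.

C, in the Ectasian; 872 million years to A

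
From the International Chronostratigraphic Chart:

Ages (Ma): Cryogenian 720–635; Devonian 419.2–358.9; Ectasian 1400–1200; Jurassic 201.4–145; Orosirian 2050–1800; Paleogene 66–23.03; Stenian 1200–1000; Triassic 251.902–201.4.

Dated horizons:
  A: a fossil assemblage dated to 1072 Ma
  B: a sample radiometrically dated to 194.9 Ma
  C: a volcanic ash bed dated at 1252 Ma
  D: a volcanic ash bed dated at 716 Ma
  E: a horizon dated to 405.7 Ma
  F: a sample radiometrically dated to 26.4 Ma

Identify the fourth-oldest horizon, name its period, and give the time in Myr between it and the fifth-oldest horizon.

Sorted oldest-first by Ma: C (1252), A (1072), D (716), E (405.7), B (194.9), F (26.4).
The fourth oldest is E at 405.7 Ma, which lies in 419.2–358.9 Ma: the Devonian.
The fifth oldest is B at 194.9 Ma; separation = |405.7 − 194.9| = 210.8 Myr.

E, in the Devonian; 210.8 million years to B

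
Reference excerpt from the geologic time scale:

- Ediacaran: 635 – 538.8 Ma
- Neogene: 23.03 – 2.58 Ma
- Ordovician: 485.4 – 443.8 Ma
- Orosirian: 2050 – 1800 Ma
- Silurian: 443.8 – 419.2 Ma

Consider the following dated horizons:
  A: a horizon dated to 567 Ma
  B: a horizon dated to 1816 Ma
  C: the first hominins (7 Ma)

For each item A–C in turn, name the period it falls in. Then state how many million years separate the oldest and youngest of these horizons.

A — Ediacaran; B — Orosirian; C — Neogene; span 1809 million years

Match each age against the start–end ranges in the excerpt: A = 567 Ma → Ediacaran (635–538.8); B = 1816 Ma → Orosirian (2050–1800); C = 7 Ma → Neogene (23.03–2.58).
The largest age is 1816 Ma and the smallest is 7 Ma; their difference is 1809 Myr.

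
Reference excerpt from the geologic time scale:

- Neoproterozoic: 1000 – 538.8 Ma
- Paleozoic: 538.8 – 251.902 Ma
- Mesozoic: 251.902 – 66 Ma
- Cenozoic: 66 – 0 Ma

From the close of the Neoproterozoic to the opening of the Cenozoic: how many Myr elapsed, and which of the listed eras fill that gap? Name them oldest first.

472.8 million years; Paleozoic, Mesozoic

The Neoproterozoic closes at 538.8 Ma and the Cenozoic opens at 66 Ma, so the interval is 538.8 − 66 = 472.8 Myr.
An era fits inside if it starts at or after 538.8 Ma and ends at or before 66 Ma; oldest first that gives Paleozoic, Mesozoic.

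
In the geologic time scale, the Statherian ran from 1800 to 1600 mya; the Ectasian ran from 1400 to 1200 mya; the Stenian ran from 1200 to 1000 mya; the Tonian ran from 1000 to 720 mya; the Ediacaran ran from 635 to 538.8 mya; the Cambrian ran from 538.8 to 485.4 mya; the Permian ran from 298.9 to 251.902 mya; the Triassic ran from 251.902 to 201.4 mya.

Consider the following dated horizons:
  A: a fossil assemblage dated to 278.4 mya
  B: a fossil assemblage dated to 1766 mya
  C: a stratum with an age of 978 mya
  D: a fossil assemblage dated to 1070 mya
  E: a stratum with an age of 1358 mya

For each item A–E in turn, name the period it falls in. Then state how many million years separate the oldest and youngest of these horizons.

A — Permian; B — Statherian; C — Tonian; D — Stenian; E — Ectasian; span 1487.6 million years

A: 278.4 Ma lies in 298.9–251.902 Ma, so Permian.
B: 1766 Ma lies in 1800–1600 Ma, so Statherian.
C: 978 Ma lies in 1000–720 Ma, so Tonian.
D: 1070 Ma lies in 1200–1000 Ma, so Stenian.
E: 1358 Ma lies in 1400–1200 Ma, so Ectasian.
Oldest = 1766 Ma, youngest = 278.4 Ma → span 1487.6 Myr.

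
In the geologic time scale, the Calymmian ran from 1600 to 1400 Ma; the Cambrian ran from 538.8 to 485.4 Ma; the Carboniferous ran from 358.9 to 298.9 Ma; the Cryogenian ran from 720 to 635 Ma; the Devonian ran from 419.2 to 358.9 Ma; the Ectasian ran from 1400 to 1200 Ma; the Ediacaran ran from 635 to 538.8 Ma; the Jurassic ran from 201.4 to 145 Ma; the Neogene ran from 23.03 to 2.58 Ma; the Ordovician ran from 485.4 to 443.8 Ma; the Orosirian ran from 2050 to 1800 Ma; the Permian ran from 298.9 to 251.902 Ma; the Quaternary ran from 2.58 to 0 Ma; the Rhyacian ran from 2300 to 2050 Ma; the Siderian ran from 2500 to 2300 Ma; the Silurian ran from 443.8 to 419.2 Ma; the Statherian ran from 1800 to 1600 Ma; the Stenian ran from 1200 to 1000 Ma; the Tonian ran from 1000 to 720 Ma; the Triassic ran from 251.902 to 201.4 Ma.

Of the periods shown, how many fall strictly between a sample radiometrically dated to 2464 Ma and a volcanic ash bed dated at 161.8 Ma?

16

2464 Ma sits inside the Siderian (2500–2300) and 161.8 Ma inside the Jurassic (201.4–145); neither of those is wholly between the two dates.
The listed periods lying completely between them are Rhyacian, Orosirian, Statherian, Calymmian, Ectasian, Stenian, Tonian, Cryogenian, Ediacaran, Cambrian, Ordovician, Silurian, Devonian, Carboniferous, Permian, Triassic — 16 in all.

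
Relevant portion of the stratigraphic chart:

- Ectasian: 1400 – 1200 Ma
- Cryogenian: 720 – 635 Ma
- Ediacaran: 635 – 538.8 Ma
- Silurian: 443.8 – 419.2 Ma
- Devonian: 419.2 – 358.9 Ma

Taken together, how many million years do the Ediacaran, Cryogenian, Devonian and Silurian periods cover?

266.1 million years

Each duration: Ediacaran = 96.2; Cryogenian = 85; Devonian = 60.3; Silurian = 24.6.
Sum: 96.2 + 85 + 60.3 + 24.6 = 266.1 Myr.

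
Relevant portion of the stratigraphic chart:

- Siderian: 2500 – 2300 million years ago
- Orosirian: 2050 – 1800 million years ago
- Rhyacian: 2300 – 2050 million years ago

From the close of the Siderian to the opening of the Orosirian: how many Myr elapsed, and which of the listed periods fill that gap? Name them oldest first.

250 million years; Rhyacian

End of Siderian = 2300 Ma; start of Orosirian = 2050 Ma.
Gap = 2300 − 2050 = 250 Myr.
Periods wholly inside 2300–2050 Ma: Rhyacian (2300–2050).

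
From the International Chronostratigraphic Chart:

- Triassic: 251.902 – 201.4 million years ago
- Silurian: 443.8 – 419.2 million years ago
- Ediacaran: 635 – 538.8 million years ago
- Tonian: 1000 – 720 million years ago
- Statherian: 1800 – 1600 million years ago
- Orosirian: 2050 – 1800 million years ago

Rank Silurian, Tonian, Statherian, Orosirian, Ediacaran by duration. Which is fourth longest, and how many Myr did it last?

Durations: Silurian 24.6; Tonian 280; Statherian 200; Orosirian 250; Ediacaran 96.2 Myr.
Sorted longest-first: Tonian (280), Orosirian (250), Statherian (200), Ediacaran (96.2), Silurian (24.6).
The fourth longest is Ediacaran at 96.2 Myr.

Ediacaran, 96.2 million years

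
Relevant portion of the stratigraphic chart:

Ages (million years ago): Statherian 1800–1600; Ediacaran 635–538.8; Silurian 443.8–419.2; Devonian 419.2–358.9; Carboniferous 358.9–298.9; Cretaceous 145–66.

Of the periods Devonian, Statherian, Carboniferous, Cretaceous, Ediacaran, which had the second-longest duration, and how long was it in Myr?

Start − end for each: Devonian 419.2 − 358.9 = 60.3; Statherian 1800 − 1600 = 200; Carboniferous 358.9 − 298.9 = 60; Cretaceous 145 − 66 = 79; Ediacaran 635 − 538.8 = 96.2.
Ranking these from longest: Statherian > Ediacaran > Cretaceous > Devonian > Carboniferous.
Position 2 in that ranking is Ediacaran, which lasted 96.2 Myr.

Ediacaran, 96.2 million years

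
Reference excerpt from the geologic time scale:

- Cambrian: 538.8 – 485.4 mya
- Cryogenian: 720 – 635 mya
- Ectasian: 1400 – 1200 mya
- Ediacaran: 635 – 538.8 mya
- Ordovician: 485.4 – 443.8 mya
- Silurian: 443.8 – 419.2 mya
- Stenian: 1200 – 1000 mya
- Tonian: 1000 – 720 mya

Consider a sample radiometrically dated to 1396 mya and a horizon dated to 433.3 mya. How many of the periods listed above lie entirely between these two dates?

6

1396 Ma sits inside the Ectasian (1400–1200) and 433.3 Ma inside the Silurian (443.8–419.2); neither of those is wholly between the two dates.
The listed periods lying completely between them are Stenian, Tonian, Cryogenian, Ediacaran, Cambrian, Ordovician — 6 in all.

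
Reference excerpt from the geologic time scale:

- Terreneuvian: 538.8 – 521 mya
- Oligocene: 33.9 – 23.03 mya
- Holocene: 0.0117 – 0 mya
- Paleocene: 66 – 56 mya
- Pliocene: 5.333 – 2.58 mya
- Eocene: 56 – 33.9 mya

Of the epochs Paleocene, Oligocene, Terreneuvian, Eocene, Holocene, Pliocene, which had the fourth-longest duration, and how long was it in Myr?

Durations: Paleocene 10; Oligocene 10.87; Terreneuvian 17.8; Eocene 22.1; Holocene 0.0117; Pliocene 2.753 Myr.
Sorted longest-first: Eocene (22.1), Terreneuvian (17.8), Oligocene (10.87), Paleocene (10), Pliocene (2.753), Holocene (0.0117).
The fourth longest is Paleocene at 10 Myr.

Paleocene, 10 million years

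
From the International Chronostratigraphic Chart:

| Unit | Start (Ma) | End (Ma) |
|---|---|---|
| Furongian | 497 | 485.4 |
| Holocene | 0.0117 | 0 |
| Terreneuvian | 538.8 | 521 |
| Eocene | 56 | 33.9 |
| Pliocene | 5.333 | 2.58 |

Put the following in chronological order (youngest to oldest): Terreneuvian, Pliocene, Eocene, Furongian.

Pliocene, Eocene, Furongian, Terreneuvian

Sorting by start age (ascending Ma, since larger Ma = older): Pliocene start 5.333, Eocene start 56, Furongian start 497, Terreneuvian start 538.8.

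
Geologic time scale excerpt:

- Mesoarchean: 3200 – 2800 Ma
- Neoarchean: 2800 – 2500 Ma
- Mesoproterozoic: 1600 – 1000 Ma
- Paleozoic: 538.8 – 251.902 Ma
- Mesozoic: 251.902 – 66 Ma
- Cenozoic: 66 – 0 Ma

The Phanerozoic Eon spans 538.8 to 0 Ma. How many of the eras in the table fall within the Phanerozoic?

3

Eras inside 538.8–0 Ma: Paleozoic, Mesozoic, Cenozoic — 3 in total.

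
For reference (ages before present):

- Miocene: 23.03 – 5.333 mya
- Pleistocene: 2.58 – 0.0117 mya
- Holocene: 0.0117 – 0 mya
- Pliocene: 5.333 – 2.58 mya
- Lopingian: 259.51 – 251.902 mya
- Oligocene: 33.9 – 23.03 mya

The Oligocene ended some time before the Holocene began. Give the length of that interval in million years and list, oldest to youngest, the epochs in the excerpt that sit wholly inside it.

End of Oligocene = 23.03 Ma; start of Holocene = 0.0117 Ma.
Gap = 23.03 − 0.0117 = 23.0183 Myr.
Epochs wholly inside 23.03–0.0117 Ma: Miocene (23.03–5.333), Pliocene (5.333–2.58), Pleistocene (2.58–0.0117).

23.0183 million years; Miocene, Pliocene, Pleistocene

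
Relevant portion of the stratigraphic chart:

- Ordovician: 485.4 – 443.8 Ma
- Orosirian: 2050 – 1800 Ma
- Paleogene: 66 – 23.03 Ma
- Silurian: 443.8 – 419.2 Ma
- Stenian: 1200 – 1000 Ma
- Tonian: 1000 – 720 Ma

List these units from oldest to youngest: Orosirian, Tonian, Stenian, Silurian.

The oldest of these is Orosirian (starts 2050 Ma) and the youngest is Silurian (ends 419.2 Ma).
In between, by decreasing start age: Stenian (1200), Tonian (1000).

Orosirian → Stenian → Tonian → Silurian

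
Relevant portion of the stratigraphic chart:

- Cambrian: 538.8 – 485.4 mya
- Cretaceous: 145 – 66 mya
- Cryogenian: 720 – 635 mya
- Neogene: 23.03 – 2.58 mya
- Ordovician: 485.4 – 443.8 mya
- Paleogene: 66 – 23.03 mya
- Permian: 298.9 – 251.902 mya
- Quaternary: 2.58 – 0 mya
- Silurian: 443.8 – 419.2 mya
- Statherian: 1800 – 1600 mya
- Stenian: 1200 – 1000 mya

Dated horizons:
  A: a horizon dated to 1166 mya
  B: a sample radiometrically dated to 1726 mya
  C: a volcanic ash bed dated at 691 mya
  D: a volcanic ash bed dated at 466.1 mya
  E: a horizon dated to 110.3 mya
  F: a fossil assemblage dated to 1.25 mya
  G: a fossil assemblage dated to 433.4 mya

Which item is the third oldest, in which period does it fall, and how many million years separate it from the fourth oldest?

Larger Ma means older, so oldest first: B 1726 > A 1166 > C 691 > D 466.1 > G 433.4 > E 110.3 > F 1.25.
Counting 3 along gives C (691 Ma); the excerpt puts that inside the Cryogenian, 720–635 Ma.
Next in line is D (466.1 Ma), and 691 − 466.1 = 224.9 Myr.

C, in the Cryogenian; 224.9 million years to D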